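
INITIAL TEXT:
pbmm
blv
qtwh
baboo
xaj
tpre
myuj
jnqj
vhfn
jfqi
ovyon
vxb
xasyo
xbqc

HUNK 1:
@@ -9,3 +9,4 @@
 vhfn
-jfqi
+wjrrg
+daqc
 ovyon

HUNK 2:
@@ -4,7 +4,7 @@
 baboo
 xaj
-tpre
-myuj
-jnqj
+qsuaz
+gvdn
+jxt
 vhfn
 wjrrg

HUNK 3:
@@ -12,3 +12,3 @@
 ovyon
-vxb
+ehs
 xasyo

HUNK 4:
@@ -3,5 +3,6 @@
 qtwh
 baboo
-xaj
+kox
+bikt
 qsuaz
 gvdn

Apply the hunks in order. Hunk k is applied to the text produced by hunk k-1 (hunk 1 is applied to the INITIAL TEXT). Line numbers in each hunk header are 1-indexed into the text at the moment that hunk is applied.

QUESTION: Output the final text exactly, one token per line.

Answer: pbmm
blv
qtwh
baboo
kox
bikt
qsuaz
gvdn
jxt
vhfn
wjrrg
daqc
ovyon
ehs
xasyo
xbqc

Derivation:
Hunk 1: at line 9 remove [jfqi] add [wjrrg,daqc] -> 15 lines: pbmm blv qtwh baboo xaj tpre myuj jnqj vhfn wjrrg daqc ovyon vxb xasyo xbqc
Hunk 2: at line 4 remove [tpre,myuj,jnqj] add [qsuaz,gvdn,jxt] -> 15 lines: pbmm blv qtwh baboo xaj qsuaz gvdn jxt vhfn wjrrg daqc ovyon vxb xasyo xbqc
Hunk 3: at line 12 remove [vxb] add [ehs] -> 15 lines: pbmm blv qtwh baboo xaj qsuaz gvdn jxt vhfn wjrrg daqc ovyon ehs xasyo xbqc
Hunk 4: at line 3 remove [xaj] add [kox,bikt] -> 16 lines: pbmm blv qtwh baboo kox bikt qsuaz gvdn jxt vhfn wjrrg daqc ovyon ehs xasyo xbqc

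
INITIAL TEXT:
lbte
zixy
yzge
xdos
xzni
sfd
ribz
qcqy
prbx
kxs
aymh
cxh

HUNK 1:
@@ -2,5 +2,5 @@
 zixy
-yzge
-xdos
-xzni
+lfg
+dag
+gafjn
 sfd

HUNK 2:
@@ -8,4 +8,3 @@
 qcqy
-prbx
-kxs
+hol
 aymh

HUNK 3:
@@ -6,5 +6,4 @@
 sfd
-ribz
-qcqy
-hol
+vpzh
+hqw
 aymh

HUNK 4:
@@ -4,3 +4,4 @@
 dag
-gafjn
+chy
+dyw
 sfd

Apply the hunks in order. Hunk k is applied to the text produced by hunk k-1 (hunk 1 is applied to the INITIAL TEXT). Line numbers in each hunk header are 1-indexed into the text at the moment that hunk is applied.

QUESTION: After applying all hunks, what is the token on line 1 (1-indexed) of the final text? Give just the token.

Hunk 1: at line 2 remove [yzge,xdos,xzni] add [lfg,dag,gafjn] -> 12 lines: lbte zixy lfg dag gafjn sfd ribz qcqy prbx kxs aymh cxh
Hunk 2: at line 8 remove [prbx,kxs] add [hol] -> 11 lines: lbte zixy lfg dag gafjn sfd ribz qcqy hol aymh cxh
Hunk 3: at line 6 remove [ribz,qcqy,hol] add [vpzh,hqw] -> 10 lines: lbte zixy lfg dag gafjn sfd vpzh hqw aymh cxh
Hunk 4: at line 4 remove [gafjn] add [chy,dyw] -> 11 lines: lbte zixy lfg dag chy dyw sfd vpzh hqw aymh cxh
Final line 1: lbte

Answer: lbte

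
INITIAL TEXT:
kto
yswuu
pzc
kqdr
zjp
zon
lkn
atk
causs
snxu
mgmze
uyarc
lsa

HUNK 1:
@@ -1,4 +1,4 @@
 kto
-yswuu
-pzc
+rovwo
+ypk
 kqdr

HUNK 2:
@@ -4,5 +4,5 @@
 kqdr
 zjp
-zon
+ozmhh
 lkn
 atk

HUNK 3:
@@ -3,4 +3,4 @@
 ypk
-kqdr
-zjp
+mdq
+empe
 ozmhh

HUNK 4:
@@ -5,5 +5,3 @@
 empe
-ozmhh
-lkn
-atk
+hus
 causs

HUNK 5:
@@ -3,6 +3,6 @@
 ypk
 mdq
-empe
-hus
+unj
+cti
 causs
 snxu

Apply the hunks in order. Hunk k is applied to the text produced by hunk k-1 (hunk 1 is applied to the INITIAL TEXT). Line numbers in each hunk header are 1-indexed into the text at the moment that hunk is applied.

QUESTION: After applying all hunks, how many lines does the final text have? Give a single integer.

Hunk 1: at line 1 remove [yswuu,pzc] add [rovwo,ypk] -> 13 lines: kto rovwo ypk kqdr zjp zon lkn atk causs snxu mgmze uyarc lsa
Hunk 2: at line 4 remove [zon] add [ozmhh] -> 13 lines: kto rovwo ypk kqdr zjp ozmhh lkn atk causs snxu mgmze uyarc lsa
Hunk 3: at line 3 remove [kqdr,zjp] add [mdq,empe] -> 13 lines: kto rovwo ypk mdq empe ozmhh lkn atk causs snxu mgmze uyarc lsa
Hunk 4: at line 5 remove [ozmhh,lkn,atk] add [hus] -> 11 lines: kto rovwo ypk mdq empe hus causs snxu mgmze uyarc lsa
Hunk 5: at line 3 remove [empe,hus] add [unj,cti] -> 11 lines: kto rovwo ypk mdq unj cti causs snxu mgmze uyarc lsa
Final line count: 11

Answer: 11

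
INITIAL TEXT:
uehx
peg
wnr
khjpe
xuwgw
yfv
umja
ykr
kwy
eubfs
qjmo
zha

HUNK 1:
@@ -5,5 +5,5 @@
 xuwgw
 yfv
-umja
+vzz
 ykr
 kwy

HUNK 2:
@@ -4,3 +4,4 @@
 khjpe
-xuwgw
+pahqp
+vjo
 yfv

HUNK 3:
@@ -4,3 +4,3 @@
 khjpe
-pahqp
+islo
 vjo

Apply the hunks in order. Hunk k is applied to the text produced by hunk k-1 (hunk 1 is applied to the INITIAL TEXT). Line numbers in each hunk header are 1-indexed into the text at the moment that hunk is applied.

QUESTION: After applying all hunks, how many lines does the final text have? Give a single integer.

Answer: 13

Derivation:
Hunk 1: at line 5 remove [umja] add [vzz] -> 12 lines: uehx peg wnr khjpe xuwgw yfv vzz ykr kwy eubfs qjmo zha
Hunk 2: at line 4 remove [xuwgw] add [pahqp,vjo] -> 13 lines: uehx peg wnr khjpe pahqp vjo yfv vzz ykr kwy eubfs qjmo zha
Hunk 3: at line 4 remove [pahqp] add [islo] -> 13 lines: uehx peg wnr khjpe islo vjo yfv vzz ykr kwy eubfs qjmo zha
Final line count: 13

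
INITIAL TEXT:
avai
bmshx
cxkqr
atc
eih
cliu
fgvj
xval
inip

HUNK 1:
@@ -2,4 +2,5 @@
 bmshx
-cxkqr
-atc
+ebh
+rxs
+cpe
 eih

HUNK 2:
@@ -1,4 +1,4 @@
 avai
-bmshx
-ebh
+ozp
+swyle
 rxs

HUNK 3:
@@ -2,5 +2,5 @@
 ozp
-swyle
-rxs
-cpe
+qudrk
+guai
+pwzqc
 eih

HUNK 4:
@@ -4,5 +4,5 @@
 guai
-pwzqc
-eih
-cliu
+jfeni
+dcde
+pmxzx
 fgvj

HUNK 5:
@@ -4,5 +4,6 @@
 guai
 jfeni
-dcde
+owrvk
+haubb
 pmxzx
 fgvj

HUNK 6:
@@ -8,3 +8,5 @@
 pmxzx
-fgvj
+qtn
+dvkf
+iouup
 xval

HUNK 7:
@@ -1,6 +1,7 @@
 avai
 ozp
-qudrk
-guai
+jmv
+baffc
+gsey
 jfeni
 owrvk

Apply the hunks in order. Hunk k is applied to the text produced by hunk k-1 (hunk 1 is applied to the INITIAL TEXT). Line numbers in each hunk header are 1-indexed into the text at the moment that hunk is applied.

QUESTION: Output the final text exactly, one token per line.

Answer: avai
ozp
jmv
baffc
gsey
jfeni
owrvk
haubb
pmxzx
qtn
dvkf
iouup
xval
inip

Derivation:
Hunk 1: at line 2 remove [cxkqr,atc] add [ebh,rxs,cpe] -> 10 lines: avai bmshx ebh rxs cpe eih cliu fgvj xval inip
Hunk 2: at line 1 remove [bmshx,ebh] add [ozp,swyle] -> 10 lines: avai ozp swyle rxs cpe eih cliu fgvj xval inip
Hunk 3: at line 2 remove [swyle,rxs,cpe] add [qudrk,guai,pwzqc] -> 10 lines: avai ozp qudrk guai pwzqc eih cliu fgvj xval inip
Hunk 4: at line 4 remove [pwzqc,eih,cliu] add [jfeni,dcde,pmxzx] -> 10 lines: avai ozp qudrk guai jfeni dcde pmxzx fgvj xval inip
Hunk 5: at line 4 remove [dcde] add [owrvk,haubb] -> 11 lines: avai ozp qudrk guai jfeni owrvk haubb pmxzx fgvj xval inip
Hunk 6: at line 8 remove [fgvj] add [qtn,dvkf,iouup] -> 13 lines: avai ozp qudrk guai jfeni owrvk haubb pmxzx qtn dvkf iouup xval inip
Hunk 7: at line 1 remove [qudrk,guai] add [jmv,baffc,gsey] -> 14 lines: avai ozp jmv baffc gsey jfeni owrvk haubb pmxzx qtn dvkf iouup xval inip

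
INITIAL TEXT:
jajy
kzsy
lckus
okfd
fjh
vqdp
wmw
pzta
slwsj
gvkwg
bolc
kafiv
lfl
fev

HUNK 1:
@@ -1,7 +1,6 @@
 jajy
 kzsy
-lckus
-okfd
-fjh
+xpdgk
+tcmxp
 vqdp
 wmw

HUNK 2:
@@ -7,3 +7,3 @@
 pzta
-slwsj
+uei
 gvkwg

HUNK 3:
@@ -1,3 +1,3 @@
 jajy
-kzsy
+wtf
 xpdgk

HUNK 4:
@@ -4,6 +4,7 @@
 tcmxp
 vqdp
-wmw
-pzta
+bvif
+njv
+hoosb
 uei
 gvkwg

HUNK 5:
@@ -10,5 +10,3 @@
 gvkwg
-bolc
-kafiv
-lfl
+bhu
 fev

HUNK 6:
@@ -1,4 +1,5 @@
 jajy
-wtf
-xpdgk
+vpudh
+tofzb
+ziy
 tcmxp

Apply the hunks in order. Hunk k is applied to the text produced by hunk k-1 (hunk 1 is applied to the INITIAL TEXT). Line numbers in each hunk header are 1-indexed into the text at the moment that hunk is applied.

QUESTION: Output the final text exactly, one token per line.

Hunk 1: at line 1 remove [lckus,okfd,fjh] add [xpdgk,tcmxp] -> 13 lines: jajy kzsy xpdgk tcmxp vqdp wmw pzta slwsj gvkwg bolc kafiv lfl fev
Hunk 2: at line 7 remove [slwsj] add [uei] -> 13 lines: jajy kzsy xpdgk tcmxp vqdp wmw pzta uei gvkwg bolc kafiv lfl fev
Hunk 3: at line 1 remove [kzsy] add [wtf] -> 13 lines: jajy wtf xpdgk tcmxp vqdp wmw pzta uei gvkwg bolc kafiv lfl fev
Hunk 4: at line 4 remove [wmw,pzta] add [bvif,njv,hoosb] -> 14 lines: jajy wtf xpdgk tcmxp vqdp bvif njv hoosb uei gvkwg bolc kafiv lfl fev
Hunk 5: at line 10 remove [bolc,kafiv,lfl] add [bhu] -> 12 lines: jajy wtf xpdgk tcmxp vqdp bvif njv hoosb uei gvkwg bhu fev
Hunk 6: at line 1 remove [wtf,xpdgk] add [vpudh,tofzb,ziy] -> 13 lines: jajy vpudh tofzb ziy tcmxp vqdp bvif njv hoosb uei gvkwg bhu fev

Answer: jajy
vpudh
tofzb
ziy
tcmxp
vqdp
bvif
njv
hoosb
uei
gvkwg
bhu
fev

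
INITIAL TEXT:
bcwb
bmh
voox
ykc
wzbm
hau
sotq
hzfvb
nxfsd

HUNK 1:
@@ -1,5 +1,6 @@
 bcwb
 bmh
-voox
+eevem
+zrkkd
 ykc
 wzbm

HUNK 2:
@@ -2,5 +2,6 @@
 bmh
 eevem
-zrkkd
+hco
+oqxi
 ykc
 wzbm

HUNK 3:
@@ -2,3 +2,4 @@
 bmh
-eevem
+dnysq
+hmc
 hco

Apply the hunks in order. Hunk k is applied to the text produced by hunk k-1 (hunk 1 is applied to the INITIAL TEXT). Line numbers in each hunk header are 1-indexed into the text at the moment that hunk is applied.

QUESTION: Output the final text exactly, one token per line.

Answer: bcwb
bmh
dnysq
hmc
hco
oqxi
ykc
wzbm
hau
sotq
hzfvb
nxfsd

Derivation:
Hunk 1: at line 1 remove [voox] add [eevem,zrkkd] -> 10 lines: bcwb bmh eevem zrkkd ykc wzbm hau sotq hzfvb nxfsd
Hunk 2: at line 2 remove [zrkkd] add [hco,oqxi] -> 11 lines: bcwb bmh eevem hco oqxi ykc wzbm hau sotq hzfvb nxfsd
Hunk 3: at line 2 remove [eevem] add [dnysq,hmc] -> 12 lines: bcwb bmh dnysq hmc hco oqxi ykc wzbm hau sotq hzfvb nxfsd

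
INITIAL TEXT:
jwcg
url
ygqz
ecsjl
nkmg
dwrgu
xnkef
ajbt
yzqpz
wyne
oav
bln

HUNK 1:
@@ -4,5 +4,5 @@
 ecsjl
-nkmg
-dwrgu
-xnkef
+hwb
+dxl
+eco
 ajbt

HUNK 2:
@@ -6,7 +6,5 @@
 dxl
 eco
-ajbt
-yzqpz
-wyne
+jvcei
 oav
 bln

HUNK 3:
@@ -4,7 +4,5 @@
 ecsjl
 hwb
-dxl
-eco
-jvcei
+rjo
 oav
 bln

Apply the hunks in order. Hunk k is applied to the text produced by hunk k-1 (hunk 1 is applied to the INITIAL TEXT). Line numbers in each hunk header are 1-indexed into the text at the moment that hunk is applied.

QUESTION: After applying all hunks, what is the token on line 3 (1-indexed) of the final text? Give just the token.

Hunk 1: at line 4 remove [nkmg,dwrgu,xnkef] add [hwb,dxl,eco] -> 12 lines: jwcg url ygqz ecsjl hwb dxl eco ajbt yzqpz wyne oav bln
Hunk 2: at line 6 remove [ajbt,yzqpz,wyne] add [jvcei] -> 10 lines: jwcg url ygqz ecsjl hwb dxl eco jvcei oav bln
Hunk 3: at line 4 remove [dxl,eco,jvcei] add [rjo] -> 8 lines: jwcg url ygqz ecsjl hwb rjo oav bln
Final line 3: ygqz

Answer: ygqz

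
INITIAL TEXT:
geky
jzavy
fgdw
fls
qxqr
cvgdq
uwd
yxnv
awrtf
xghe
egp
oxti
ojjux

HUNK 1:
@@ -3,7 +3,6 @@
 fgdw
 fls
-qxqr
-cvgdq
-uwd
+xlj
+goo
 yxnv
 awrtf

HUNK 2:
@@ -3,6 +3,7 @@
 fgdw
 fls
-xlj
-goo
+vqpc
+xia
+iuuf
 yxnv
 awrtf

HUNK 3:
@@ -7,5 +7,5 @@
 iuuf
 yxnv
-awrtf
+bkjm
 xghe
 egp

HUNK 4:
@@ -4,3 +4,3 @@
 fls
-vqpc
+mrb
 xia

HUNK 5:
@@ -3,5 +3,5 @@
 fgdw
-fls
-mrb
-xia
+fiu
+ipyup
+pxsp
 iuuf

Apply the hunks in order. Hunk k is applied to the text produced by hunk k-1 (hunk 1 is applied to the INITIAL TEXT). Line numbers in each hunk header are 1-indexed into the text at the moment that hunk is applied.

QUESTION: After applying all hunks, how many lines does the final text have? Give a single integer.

Answer: 13

Derivation:
Hunk 1: at line 3 remove [qxqr,cvgdq,uwd] add [xlj,goo] -> 12 lines: geky jzavy fgdw fls xlj goo yxnv awrtf xghe egp oxti ojjux
Hunk 2: at line 3 remove [xlj,goo] add [vqpc,xia,iuuf] -> 13 lines: geky jzavy fgdw fls vqpc xia iuuf yxnv awrtf xghe egp oxti ojjux
Hunk 3: at line 7 remove [awrtf] add [bkjm] -> 13 lines: geky jzavy fgdw fls vqpc xia iuuf yxnv bkjm xghe egp oxti ojjux
Hunk 4: at line 4 remove [vqpc] add [mrb] -> 13 lines: geky jzavy fgdw fls mrb xia iuuf yxnv bkjm xghe egp oxti ojjux
Hunk 5: at line 3 remove [fls,mrb,xia] add [fiu,ipyup,pxsp] -> 13 lines: geky jzavy fgdw fiu ipyup pxsp iuuf yxnv bkjm xghe egp oxti ojjux
Final line count: 13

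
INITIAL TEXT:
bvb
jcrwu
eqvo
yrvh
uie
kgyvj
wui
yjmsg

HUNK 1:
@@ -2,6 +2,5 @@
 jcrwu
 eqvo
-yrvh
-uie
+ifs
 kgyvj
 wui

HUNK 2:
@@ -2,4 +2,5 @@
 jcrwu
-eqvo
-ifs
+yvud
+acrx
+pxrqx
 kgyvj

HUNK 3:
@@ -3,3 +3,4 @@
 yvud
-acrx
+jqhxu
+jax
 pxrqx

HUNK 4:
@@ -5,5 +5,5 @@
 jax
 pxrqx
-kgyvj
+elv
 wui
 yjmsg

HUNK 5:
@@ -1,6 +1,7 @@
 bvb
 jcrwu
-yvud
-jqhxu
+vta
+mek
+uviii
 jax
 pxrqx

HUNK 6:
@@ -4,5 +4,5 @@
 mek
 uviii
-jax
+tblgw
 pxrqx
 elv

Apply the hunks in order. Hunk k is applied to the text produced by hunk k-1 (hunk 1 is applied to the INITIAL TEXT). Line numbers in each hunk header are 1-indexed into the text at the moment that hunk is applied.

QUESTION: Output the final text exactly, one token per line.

Hunk 1: at line 2 remove [yrvh,uie] add [ifs] -> 7 lines: bvb jcrwu eqvo ifs kgyvj wui yjmsg
Hunk 2: at line 2 remove [eqvo,ifs] add [yvud,acrx,pxrqx] -> 8 lines: bvb jcrwu yvud acrx pxrqx kgyvj wui yjmsg
Hunk 3: at line 3 remove [acrx] add [jqhxu,jax] -> 9 lines: bvb jcrwu yvud jqhxu jax pxrqx kgyvj wui yjmsg
Hunk 4: at line 5 remove [kgyvj] add [elv] -> 9 lines: bvb jcrwu yvud jqhxu jax pxrqx elv wui yjmsg
Hunk 5: at line 1 remove [yvud,jqhxu] add [vta,mek,uviii] -> 10 lines: bvb jcrwu vta mek uviii jax pxrqx elv wui yjmsg
Hunk 6: at line 4 remove [jax] add [tblgw] -> 10 lines: bvb jcrwu vta mek uviii tblgw pxrqx elv wui yjmsg

Answer: bvb
jcrwu
vta
mek
uviii
tblgw
pxrqx
elv
wui
yjmsg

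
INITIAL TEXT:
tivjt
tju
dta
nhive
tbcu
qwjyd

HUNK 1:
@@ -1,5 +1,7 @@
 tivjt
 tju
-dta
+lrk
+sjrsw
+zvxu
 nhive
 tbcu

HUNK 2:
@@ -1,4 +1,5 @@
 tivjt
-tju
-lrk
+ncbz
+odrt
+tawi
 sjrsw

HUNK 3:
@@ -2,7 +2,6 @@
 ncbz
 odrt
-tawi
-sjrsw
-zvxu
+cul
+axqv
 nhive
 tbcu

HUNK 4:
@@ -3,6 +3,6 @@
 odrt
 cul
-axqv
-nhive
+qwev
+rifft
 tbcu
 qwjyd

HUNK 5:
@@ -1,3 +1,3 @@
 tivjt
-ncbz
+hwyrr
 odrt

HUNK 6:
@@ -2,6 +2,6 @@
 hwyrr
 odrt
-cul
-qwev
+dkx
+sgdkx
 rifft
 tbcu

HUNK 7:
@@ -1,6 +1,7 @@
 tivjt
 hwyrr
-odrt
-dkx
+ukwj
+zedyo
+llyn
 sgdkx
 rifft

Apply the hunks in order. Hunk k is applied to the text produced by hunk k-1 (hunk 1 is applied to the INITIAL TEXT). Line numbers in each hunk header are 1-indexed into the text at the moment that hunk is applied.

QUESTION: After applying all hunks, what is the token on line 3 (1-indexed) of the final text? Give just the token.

Answer: ukwj

Derivation:
Hunk 1: at line 1 remove [dta] add [lrk,sjrsw,zvxu] -> 8 lines: tivjt tju lrk sjrsw zvxu nhive tbcu qwjyd
Hunk 2: at line 1 remove [tju,lrk] add [ncbz,odrt,tawi] -> 9 lines: tivjt ncbz odrt tawi sjrsw zvxu nhive tbcu qwjyd
Hunk 3: at line 2 remove [tawi,sjrsw,zvxu] add [cul,axqv] -> 8 lines: tivjt ncbz odrt cul axqv nhive tbcu qwjyd
Hunk 4: at line 3 remove [axqv,nhive] add [qwev,rifft] -> 8 lines: tivjt ncbz odrt cul qwev rifft tbcu qwjyd
Hunk 5: at line 1 remove [ncbz] add [hwyrr] -> 8 lines: tivjt hwyrr odrt cul qwev rifft tbcu qwjyd
Hunk 6: at line 2 remove [cul,qwev] add [dkx,sgdkx] -> 8 lines: tivjt hwyrr odrt dkx sgdkx rifft tbcu qwjyd
Hunk 7: at line 1 remove [odrt,dkx] add [ukwj,zedyo,llyn] -> 9 lines: tivjt hwyrr ukwj zedyo llyn sgdkx rifft tbcu qwjyd
Final line 3: ukwj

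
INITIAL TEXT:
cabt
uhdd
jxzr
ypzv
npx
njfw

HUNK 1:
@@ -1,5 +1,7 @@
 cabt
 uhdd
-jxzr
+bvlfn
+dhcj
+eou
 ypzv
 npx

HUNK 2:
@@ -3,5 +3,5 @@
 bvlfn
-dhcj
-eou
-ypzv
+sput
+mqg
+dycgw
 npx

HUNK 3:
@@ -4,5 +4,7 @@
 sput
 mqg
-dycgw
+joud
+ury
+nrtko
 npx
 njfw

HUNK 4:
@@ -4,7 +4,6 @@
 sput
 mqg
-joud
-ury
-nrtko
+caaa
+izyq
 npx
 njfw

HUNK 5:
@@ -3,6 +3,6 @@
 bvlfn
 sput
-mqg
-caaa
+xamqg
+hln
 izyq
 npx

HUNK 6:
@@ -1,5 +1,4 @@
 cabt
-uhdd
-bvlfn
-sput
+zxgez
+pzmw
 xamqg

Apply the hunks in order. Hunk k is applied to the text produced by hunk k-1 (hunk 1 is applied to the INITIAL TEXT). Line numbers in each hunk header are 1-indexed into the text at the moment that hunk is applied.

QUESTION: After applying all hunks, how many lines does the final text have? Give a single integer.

Hunk 1: at line 1 remove [jxzr] add [bvlfn,dhcj,eou] -> 8 lines: cabt uhdd bvlfn dhcj eou ypzv npx njfw
Hunk 2: at line 3 remove [dhcj,eou,ypzv] add [sput,mqg,dycgw] -> 8 lines: cabt uhdd bvlfn sput mqg dycgw npx njfw
Hunk 3: at line 4 remove [dycgw] add [joud,ury,nrtko] -> 10 lines: cabt uhdd bvlfn sput mqg joud ury nrtko npx njfw
Hunk 4: at line 4 remove [joud,ury,nrtko] add [caaa,izyq] -> 9 lines: cabt uhdd bvlfn sput mqg caaa izyq npx njfw
Hunk 5: at line 3 remove [mqg,caaa] add [xamqg,hln] -> 9 lines: cabt uhdd bvlfn sput xamqg hln izyq npx njfw
Hunk 6: at line 1 remove [uhdd,bvlfn,sput] add [zxgez,pzmw] -> 8 lines: cabt zxgez pzmw xamqg hln izyq npx njfw
Final line count: 8

Answer: 8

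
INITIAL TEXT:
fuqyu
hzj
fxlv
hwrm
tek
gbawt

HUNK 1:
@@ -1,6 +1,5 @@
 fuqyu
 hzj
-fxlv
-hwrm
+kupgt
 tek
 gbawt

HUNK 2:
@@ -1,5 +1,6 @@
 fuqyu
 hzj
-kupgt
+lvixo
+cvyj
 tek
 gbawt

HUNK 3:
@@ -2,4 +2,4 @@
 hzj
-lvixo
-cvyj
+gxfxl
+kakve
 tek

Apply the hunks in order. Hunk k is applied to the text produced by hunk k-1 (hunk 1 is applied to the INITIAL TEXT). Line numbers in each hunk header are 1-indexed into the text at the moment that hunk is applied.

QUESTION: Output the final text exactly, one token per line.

Answer: fuqyu
hzj
gxfxl
kakve
tek
gbawt

Derivation:
Hunk 1: at line 1 remove [fxlv,hwrm] add [kupgt] -> 5 lines: fuqyu hzj kupgt tek gbawt
Hunk 2: at line 1 remove [kupgt] add [lvixo,cvyj] -> 6 lines: fuqyu hzj lvixo cvyj tek gbawt
Hunk 3: at line 2 remove [lvixo,cvyj] add [gxfxl,kakve] -> 6 lines: fuqyu hzj gxfxl kakve tek gbawt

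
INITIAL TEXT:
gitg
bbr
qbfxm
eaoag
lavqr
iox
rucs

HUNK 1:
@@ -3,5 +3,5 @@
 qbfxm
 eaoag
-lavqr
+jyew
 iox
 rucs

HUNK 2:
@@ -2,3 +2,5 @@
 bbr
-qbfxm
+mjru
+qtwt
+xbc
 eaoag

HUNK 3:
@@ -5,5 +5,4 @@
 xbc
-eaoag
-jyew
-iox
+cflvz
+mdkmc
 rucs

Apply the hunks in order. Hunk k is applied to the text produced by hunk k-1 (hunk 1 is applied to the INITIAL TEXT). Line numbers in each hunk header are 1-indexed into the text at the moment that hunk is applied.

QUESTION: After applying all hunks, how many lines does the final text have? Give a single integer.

Answer: 8

Derivation:
Hunk 1: at line 3 remove [lavqr] add [jyew] -> 7 lines: gitg bbr qbfxm eaoag jyew iox rucs
Hunk 2: at line 2 remove [qbfxm] add [mjru,qtwt,xbc] -> 9 lines: gitg bbr mjru qtwt xbc eaoag jyew iox rucs
Hunk 3: at line 5 remove [eaoag,jyew,iox] add [cflvz,mdkmc] -> 8 lines: gitg bbr mjru qtwt xbc cflvz mdkmc rucs
Final line count: 8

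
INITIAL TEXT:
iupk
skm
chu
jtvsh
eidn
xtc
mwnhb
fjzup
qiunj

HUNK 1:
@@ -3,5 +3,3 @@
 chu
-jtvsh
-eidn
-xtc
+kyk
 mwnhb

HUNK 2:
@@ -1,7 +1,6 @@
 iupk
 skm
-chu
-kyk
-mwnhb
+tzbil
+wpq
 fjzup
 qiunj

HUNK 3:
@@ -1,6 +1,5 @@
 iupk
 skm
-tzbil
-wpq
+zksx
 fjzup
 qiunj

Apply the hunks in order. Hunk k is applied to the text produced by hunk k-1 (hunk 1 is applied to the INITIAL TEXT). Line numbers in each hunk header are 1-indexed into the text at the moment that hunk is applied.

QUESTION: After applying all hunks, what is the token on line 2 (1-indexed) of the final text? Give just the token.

Answer: skm

Derivation:
Hunk 1: at line 3 remove [jtvsh,eidn,xtc] add [kyk] -> 7 lines: iupk skm chu kyk mwnhb fjzup qiunj
Hunk 2: at line 1 remove [chu,kyk,mwnhb] add [tzbil,wpq] -> 6 lines: iupk skm tzbil wpq fjzup qiunj
Hunk 3: at line 1 remove [tzbil,wpq] add [zksx] -> 5 lines: iupk skm zksx fjzup qiunj
Final line 2: skm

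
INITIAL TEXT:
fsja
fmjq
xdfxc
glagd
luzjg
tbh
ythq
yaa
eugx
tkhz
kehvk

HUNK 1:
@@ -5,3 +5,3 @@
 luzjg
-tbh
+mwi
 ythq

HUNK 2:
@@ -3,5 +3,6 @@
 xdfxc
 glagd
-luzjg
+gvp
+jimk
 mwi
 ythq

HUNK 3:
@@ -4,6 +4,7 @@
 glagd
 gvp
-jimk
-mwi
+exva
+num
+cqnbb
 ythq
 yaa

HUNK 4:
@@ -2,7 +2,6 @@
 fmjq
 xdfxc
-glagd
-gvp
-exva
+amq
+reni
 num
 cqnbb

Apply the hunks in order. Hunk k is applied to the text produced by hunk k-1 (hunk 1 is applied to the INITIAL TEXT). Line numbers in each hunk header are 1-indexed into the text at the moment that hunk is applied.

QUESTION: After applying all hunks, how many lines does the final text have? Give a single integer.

Hunk 1: at line 5 remove [tbh] add [mwi] -> 11 lines: fsja fmjq xdfxc glagd luzjg mwi ythq yaa eugx tkhz kehvk
Hunk 2: at line 3 remove [luzjg] add [gvp,jimk] -> 12 lines: fsja fmjq xdfxc glagd gvp jimk mwi ythq yaa eugx tkhz kehvk
Hunk 3: at line 4 remove [jimk,mwi] add [exva,num,cqnbb] -> 13 lines: fsja fmjq xdfxc glagd gvp exva num cqnbb ythq yaa eugx tkhz kehvk
Hunk 4: at line 2 remove [glagd,gvp,exva] add [amq,reni] -> 12 lines: fsja fmjq xdfxc amq reni num cqnbb ythq yaa eugx tkhz kehvk
Final line count: 12

Answer: 12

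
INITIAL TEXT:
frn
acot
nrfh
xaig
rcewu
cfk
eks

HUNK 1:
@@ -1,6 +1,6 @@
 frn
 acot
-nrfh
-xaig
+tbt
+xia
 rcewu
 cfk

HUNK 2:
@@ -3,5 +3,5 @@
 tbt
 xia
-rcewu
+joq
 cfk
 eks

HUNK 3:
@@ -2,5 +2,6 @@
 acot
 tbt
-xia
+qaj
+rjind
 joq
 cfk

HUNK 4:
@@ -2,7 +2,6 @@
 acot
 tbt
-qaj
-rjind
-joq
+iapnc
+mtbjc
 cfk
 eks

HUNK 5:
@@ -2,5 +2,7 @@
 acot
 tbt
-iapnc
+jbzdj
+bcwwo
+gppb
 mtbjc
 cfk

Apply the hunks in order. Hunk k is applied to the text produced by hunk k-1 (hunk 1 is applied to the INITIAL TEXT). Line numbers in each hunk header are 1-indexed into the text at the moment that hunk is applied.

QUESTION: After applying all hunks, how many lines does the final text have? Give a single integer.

Hunk 1: at line 1 remove [nrfh,xaig] add [tbt,xia] -> 7 lines: frn acot tbt xia rcewu cfk eks
Hunk 2: at line 3 remove [rcewu] add [joq] -> 7 lines: frn acot tbt xia joq cfk eks
Hunk 3: at line 2 remove [xia] add [qaj,rjind] -> 8 lines: frn acot tbt qaj rjind joq cfk eks
Hunk 4: at line 2 remove [qaj,rjind,joq] add [iapnc,mtbjc] -> 7 lines: frn acot tbt iapnc mtbjc cfk eks
Hunk 5: at line 2 remove [iapnc] add [jbzdj,bcwwo,gppb] -> 9 lines: frn acot tbt jbzdj bcwwo gppb mtbjc cfk eks
Final line count: 9

Answer: 9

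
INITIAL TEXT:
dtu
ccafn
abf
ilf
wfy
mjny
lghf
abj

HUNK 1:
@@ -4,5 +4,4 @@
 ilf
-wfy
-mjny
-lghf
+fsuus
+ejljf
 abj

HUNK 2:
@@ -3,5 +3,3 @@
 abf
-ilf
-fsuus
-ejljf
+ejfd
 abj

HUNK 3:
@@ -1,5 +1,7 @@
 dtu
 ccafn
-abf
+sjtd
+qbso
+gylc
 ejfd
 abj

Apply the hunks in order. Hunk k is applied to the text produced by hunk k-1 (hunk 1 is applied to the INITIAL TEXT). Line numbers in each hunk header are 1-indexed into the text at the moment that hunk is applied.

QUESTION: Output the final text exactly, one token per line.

Hunk 1: at line 4 remove [wfy,mjny,lghf] add [fsuus,ejljf] -> 7 lines: dtu ccafn abf ilf fsuus ejljf abj
Hunk 2: at line 3 remove [ilf,fsuus,ejljf] add [ejfd] -> 5 lines: dtu ccafn abf ejfd abj
Hunk 3: at line 1 remove [abf] add [sjtd,qbso,gylc] -> 7 lines: dtu ccafn sjtd qbso gylc ejfd abj

Answer: dtu
ccafn
sjtd
qbso
gylc
ejfd
abj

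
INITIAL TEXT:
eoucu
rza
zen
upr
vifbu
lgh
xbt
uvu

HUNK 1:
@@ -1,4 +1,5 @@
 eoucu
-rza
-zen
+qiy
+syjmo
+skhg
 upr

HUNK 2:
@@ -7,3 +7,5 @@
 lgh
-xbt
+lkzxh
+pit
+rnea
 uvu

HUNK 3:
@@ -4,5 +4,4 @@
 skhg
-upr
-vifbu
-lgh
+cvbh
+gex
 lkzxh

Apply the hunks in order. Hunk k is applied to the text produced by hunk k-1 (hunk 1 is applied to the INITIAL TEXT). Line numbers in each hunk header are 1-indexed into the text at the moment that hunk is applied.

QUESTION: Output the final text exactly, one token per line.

Hunk 1: at line 1 remove [rza,zen] add [qiy,syjmo,skhg] -> 9 lines: eoucu qiy syjmo skhg upr vifbu lgh xbt uvu
Hunk 2: at line 7 remove [xbt] add [lkzxh,pit,rnea] -> 11 lines: eoucu qiy syjmo skhg upr vifbu lgh lkzxh pit rnea uvu
Hunk 3: at line 4 remove [upr,vifbu,lgh] add [cvbh,gex] -> 10 lines: eoucu qiy syjmo skhg cvbh gex lkzxh pit rnea uvu

Answer: eoucu
qiy
syjmo
skhg
cvbh
gex
lkzxh
pit
rnea
uvu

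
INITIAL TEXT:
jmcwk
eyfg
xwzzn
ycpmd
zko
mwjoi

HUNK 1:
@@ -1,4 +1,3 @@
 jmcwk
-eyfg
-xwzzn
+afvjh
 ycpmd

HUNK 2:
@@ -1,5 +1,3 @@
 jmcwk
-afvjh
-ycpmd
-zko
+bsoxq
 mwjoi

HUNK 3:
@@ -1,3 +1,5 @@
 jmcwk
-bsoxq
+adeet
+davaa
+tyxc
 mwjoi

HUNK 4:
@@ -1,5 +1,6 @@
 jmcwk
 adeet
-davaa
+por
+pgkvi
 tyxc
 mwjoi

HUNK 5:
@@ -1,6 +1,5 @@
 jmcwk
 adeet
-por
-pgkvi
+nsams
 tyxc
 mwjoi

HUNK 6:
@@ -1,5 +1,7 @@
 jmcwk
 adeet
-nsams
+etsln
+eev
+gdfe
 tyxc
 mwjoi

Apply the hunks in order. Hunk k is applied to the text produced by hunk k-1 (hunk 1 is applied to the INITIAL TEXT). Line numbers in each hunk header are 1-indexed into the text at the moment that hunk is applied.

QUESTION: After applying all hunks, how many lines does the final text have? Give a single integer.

Hunk 1: at line 1 remove [eyfg,xwzzn] add [afvjh] -> 5 lines: jmcwk afvjh ycpmd zko mwjoi
Hunk 2: at line 1 remove [afvjh,ycpmd,zko] add [bsoxq] -> 3 lines: jmcwk bsoxq mwjoi
Hunk 3: at line 1 remove [bsoxq] add [adeet,davaa,tyxc] -> 5 lines: jmcwk adeet davaa tyxc mwjoi
Hunk 4: at line 1 remove [davaa] add [por,pgkvi] -> 6 lines: jmcwk adeet por pgkvi tyxc mwjoi
Hunk 5: at line 1 remove [por,pgkvi] add [nsams] -> 5 lines: jmcwk adeet nsams tyxc mwjoi
Hunk 6: at line 1 remove [nsams] add [etsln,eev,gdfe] -> 7 lines: jmcwk adeet etsln eev gdfe tyxc mwjoi
Final line count: 7

Answer: 7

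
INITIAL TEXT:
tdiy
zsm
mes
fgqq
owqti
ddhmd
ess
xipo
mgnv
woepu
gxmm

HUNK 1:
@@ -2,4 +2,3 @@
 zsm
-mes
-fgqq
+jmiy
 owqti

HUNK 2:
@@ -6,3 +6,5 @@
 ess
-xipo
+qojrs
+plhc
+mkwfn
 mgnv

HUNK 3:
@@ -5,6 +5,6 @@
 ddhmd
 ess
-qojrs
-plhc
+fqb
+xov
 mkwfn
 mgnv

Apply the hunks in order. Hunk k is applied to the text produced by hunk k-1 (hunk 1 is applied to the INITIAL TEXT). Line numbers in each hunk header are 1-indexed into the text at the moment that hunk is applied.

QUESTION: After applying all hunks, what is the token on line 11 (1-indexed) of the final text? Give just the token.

Hunk 1: at line 2 remove [mes,fgqq] add [jmiy] -> 10 lines: tdiy zsm jmiy owqti ddhmd ess xipo mgnv woepu gxmm
Hunk 2: at line 6 remove [xipo] add [qojrs,plhc,mkwfn] -> 12 lines: tdiy zsm jmiy owqti ddhmd ess qojrs plhc mkwfn mgnv woepu gxmm
Hunk 3: at line 5 remove [qojrs,plhc] add [fqb,xov] -> 12 lines: tdiy zsm jmiy owqti ddhmd ess fqb xov mkwfn mgnv woepu gxmm
Final line 11: woepu

Answer: woepu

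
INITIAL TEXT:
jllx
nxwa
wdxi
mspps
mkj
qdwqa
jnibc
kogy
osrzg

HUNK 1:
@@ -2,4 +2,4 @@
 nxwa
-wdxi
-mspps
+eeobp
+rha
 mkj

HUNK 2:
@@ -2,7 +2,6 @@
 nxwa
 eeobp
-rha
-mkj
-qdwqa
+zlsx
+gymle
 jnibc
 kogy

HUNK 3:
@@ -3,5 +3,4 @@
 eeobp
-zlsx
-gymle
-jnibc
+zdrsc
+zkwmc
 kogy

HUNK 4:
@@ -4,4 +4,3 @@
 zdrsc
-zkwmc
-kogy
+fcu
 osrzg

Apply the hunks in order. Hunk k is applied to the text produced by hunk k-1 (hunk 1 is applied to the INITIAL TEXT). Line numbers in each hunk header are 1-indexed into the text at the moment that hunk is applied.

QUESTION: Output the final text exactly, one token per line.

Answer: jllx
nxwa
eeobp
zdrsc
fcu
osrzg

Derivation:
Hunk 1: at line 2 remove [wdxi,mspps] add [eeobp,rha] -> 9 lines: jllx nxwa eeobp rha mkj qdwqa jnibc kogy osrzg
Hunk 2: at line 2 remove [rha,mkj,qdwqa] add [zlsx,gymle] -> 8 lines: jllx nxwa eeobp zlsx gymle jnibc kogy osrzg
Hunk 3: at line 3 remove [zlsx,gymle,jnibc] add [zdrsc,zkwmc] -> 7 lines: jllx nxwa eeobp zdrsc zkwmc kogy osrzg
Hunk 4: at line 4 remove [zkwmc,kogy] add [fcu] -> 6 lines: jllx nxwa eeobp zdrsc fcu osrzg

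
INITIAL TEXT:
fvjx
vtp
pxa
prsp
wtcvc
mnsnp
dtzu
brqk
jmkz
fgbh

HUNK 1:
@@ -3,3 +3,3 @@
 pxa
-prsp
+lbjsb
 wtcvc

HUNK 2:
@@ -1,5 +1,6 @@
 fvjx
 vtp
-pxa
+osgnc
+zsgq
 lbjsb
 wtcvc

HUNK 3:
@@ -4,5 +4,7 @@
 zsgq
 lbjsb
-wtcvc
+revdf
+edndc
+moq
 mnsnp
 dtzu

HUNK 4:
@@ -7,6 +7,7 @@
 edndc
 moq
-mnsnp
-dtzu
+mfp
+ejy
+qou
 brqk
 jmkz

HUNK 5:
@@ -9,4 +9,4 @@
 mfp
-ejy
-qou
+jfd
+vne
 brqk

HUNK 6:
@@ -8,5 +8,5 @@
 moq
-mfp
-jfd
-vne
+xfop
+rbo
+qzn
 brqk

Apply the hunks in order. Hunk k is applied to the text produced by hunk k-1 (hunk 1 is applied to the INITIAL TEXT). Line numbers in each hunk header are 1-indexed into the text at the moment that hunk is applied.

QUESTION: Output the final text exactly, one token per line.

Hunk 1: at line 3 remove [prsp] add [lbjsb] -> 10 lines: fvjx vtp pxa lbjsb wtcvc mnsnp dtzu brqk jmkz fgbh
Hunk 2: at line 1 remove [pxa] add [osgnc,zsgq] -> 11 lines: fvjx vtp osgnc zsgq lbjsb wtcvc mnsnp dtzu brqk jmkz fgbh
Hunk 3: at line 4 remove [wtcvc] add [revdf,edndc,moq] -> 13 lines: fvjx vtp osgnc zsgq lbjsb revdf edndc moq mnsnp dtzu brqk jmkz fgbh
Hunk 4: at line 7 remove [mnsnp,dtzu] add [mfp,ejy,qou] -> 14 lines: fvjx vtp osgnc zsgq lbjsb revdf edndc moq mfp ejy qou brqk jmkz fgbh
Hunk 5: at line 9 remove [ejy,qou] add [jfd,vne] -> 14 lines: fvjx vtp osgnc zsgq lbjsb revdf edndc moq mfp jfd vne brqk jmkz fgbh
Hunk 6: at line 8 remove [mfp,jfd,vne] add [xfop,rbo,qzn] -> 14 lines: fvjx vtp osgnc zsgq lbjsb revdf edndc moq xfop rbo qzn brqk jmkz fgbh

Answer: fvjx
vtp
osgnc
zsgq
lbjsb
revdf
edndc
moq
xfop
rbo
qzn
brqk
jmkz
fgbh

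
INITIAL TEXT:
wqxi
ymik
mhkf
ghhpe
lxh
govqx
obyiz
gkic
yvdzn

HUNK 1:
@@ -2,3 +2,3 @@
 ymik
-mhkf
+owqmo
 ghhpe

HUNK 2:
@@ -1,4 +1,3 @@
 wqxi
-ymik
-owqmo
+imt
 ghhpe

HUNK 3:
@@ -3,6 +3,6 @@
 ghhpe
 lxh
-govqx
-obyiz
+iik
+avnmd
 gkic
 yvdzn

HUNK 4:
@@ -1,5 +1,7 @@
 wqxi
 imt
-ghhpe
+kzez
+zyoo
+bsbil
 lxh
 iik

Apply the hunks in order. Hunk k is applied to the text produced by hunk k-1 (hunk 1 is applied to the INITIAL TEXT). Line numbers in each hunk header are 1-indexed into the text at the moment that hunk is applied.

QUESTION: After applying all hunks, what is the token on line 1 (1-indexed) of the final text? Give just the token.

Hunk 1: at line 2 remove [mhkf] add [owqmo] -> 9 lines: wqxi ymik owqmo ghhpe lxh govqx obyiz gkic yvdzn
Hunk 2: at line 1 remove [ymik,owqmo] add [imt] -> 8 lines: wqxi imt ghhpe lxh govqx obyiz gkic yvdzn
Hunk 3: at line 3 remove [govqx,obyiz] add [iik,avnmd] -> 8 lines: wqxi imt ghhpe lxh iik avnmd gkic yvdzn
Hunk 4: at line 1 remove [ghhpe] add [kzez,zyoo,bsbil] -> 10 lines: wqxi imt kzez zyoo bsbil lxh iik avnmd gkic yvdzn
Final line 1: wqxi

Answer: wqxi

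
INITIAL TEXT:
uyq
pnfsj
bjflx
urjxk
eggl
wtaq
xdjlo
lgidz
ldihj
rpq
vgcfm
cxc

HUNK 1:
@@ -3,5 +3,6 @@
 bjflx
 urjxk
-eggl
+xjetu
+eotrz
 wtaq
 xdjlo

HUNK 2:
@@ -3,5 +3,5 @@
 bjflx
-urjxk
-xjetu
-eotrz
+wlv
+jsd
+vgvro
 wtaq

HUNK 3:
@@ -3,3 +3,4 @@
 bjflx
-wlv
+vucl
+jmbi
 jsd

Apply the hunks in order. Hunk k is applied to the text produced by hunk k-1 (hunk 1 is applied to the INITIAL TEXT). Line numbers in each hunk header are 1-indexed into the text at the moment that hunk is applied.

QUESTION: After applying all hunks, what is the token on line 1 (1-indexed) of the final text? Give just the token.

Answer: uyq

Derivation:
Hunk 1: at line 3 remove [eggl] add [xjetu,eotrz] -> 13 lines: uyq pnfsj bjflx urjxk xjetu eotrz wtaq xdjlo lgidz ldihj rpq vgcfm cxc
Hunk 2: at line 3 remove [urjxk,xjetu,eotrz] add [wlv,jsd,vgvro] -> 13 lines: uyq pnfsj bjflx wlv jsd vgvro wtaq xdjlo lgidz ldihj rpq vgcfm cxc
Hunk 3: at line 3 remove [wlv] add [vucl,jmbi] -> 14 lines: uyq pnfsj bjflx vucl jmbi jsd vgvro wtaq xdjlo lgidz ldihj rpq vgcfm cxc
Final line 1: uyq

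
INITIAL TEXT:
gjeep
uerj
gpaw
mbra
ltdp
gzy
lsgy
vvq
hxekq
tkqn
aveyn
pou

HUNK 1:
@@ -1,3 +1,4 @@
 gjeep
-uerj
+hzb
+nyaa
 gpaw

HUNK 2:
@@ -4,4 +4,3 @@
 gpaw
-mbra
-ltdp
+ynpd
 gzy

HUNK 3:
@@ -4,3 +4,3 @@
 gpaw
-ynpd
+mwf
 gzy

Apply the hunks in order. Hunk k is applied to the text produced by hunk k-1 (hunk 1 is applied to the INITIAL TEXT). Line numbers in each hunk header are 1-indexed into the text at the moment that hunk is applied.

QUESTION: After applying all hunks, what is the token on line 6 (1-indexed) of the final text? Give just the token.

Hunk 1: at line 1 remove [uerj] add [hzb,nyaa] -> 13 lines: gjeep hzb nyaa gpaw mbra ltdp gzy lsgy vvq hxekq tkqn aveyn pou
Hunk 2: at line 4 remove [mbra,ltdp] add [ynpd] -> 12 lines: gjeep hzb nyaa gpaw ynpd gzy lsgy vvq hxekq tkqn aveyn pou
Hunk 3: at line 4 remove [ynpd] add [mwf] -> 12 lines: gjeep hzb nyaa gpaw mwf gzy lsgy vvq hxekq tkqn aveyn pou
Final line 6: gzy

Answer: gzy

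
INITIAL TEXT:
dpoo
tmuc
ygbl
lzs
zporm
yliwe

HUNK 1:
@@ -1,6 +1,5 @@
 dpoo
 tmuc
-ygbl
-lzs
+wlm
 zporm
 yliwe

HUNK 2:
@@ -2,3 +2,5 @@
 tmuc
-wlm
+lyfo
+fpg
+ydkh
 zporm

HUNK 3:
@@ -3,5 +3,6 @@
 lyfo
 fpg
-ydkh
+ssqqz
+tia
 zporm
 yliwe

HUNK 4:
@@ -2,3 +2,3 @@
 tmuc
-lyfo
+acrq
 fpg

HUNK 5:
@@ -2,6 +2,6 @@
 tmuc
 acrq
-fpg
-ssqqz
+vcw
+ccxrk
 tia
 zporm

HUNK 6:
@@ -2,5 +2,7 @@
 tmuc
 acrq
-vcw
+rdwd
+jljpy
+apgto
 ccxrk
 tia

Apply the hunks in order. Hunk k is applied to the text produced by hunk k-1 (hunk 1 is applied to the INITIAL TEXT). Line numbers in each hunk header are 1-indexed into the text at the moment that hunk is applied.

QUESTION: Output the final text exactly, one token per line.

Hunk 1: at line 1 remove [ygbl,lzs] add [wlm] -> 5 lines: dpoo tmuc wlm zporm yliwe
Hunk 2: at line 2 remove [wlm] add [lyfo,fpg,ydkh] -> 7 lines: dpoo tmuc lyfo fpg ydkh zporm yliwe
Hunk 3: at line 3 remove [ydkh] add [ssqqz,tia] -> 8 lines: dpoo tmuc lyfo fpg ssqqz tia zporm yliwe
Hunk 4: at line 2 remove [lyfo] add [acrq] -> 8 lines: dpoo tmuc acrq fpg ssqqz tia zporm yliwe
Hunk 5: at line 2 remove [fpg,ssqqz] add [vcw,ccxrk] -> 8 lines: dpoo tmuc acrq vcw ccxrk tia zporm yliwe
Hunk 6: at line 2 remove [vcw] add [rdwd,jljpy,apgto] -> 10 lines: dpoo tmuc acrq rdwd jljpy apgto ccxrk tia zporm yliwe

Answer: dpoo
tmuc
acrq
rdwd
jljpy
apgto
ccxrk
tia
zporm
yliwe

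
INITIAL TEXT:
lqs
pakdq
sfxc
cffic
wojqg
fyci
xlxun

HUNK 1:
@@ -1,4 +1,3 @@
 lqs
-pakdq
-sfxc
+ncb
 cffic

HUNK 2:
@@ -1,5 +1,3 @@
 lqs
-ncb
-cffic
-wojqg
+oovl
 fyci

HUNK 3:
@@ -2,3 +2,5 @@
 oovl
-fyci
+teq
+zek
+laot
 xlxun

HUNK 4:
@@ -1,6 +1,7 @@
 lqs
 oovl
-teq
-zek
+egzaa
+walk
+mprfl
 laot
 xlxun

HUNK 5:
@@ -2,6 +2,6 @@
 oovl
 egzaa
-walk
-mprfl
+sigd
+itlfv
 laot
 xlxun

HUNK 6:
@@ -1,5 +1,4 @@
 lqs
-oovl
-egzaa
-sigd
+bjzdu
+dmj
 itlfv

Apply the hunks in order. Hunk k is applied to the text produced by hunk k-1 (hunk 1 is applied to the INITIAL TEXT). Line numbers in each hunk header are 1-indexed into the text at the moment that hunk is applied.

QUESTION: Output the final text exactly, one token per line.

Answer: lqs
bjzdu
dmj
itlfv
laot
xlxun

Derivation:
Hunk 1: at line 1 remove [pakdq,sfxc] add [ncb] -> 6 lines: lqs ncb cffic wojqg fyci xlxun
Hunk 2: at line 1 remove [ncb,cffic,wojqg] add [oovl] -> 4 lines: lqs oovl fyci xlxun
Hunk 3: at line 2 remove [fyci] add [teq,zek,laot] -> 6 lines: lqs oovl teq zek laot xlxun
Hunk 4: at line 1 remove [teq,zek] add [egzaa,walk,mprfl] -> 7 lines: lqs oovl egzaa walk mprfl laot xlxun
Hunk 5: at line 2 remove [walk,mprfl] add [sigd,itlfv] -> 7 lines: lqs oovl egzaa sigd itlfv laot xlxun
Hunk 6: at line 1 remove [oovl,egzaa,sigd] add [bjzdu,dmj] -> 6 lines: lqs bjzdu dmj itlfv laot xlxun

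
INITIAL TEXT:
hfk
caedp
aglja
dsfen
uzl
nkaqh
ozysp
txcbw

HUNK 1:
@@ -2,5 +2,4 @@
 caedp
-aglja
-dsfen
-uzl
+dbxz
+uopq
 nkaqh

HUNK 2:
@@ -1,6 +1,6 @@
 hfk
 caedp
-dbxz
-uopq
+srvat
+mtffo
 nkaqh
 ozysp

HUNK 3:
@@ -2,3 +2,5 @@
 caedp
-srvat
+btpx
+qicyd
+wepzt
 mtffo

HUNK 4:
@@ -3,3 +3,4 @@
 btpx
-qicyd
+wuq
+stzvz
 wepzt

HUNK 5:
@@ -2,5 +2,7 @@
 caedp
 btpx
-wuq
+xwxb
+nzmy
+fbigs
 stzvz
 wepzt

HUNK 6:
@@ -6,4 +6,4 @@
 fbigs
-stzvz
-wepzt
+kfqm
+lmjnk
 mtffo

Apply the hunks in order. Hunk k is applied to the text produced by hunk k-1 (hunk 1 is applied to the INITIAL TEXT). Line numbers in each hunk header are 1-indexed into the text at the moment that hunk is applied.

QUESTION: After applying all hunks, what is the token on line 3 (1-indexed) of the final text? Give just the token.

Answer: btpx

Derivation:
Hunk 1: at line 2 remove [aglja,dsfen,uzl] add [dbxz,uopq] -> 7 lines: hfk caedp dbxz uopq nkaqh ozysp txcbw
Hunk 2: at line 1 remove [dbxz,uopq] add [srvat,mtffo] -> 7 lines: hfk caedp srvat mtffo nkaqh ozysp txcbw
Hunk 3: at line 2 remove [srvat] add [btpx,qicyd,wepzt] -> 9 lines: hfk caedp btpx qicyd wepzt mtffo nkaqh ozysp txcbw
Hunk 4: at line 3 remove [qicyd] add [wuq,stzvz] -> 10 lines: hfk caedp btpx wuq stzvz wepzt mtffo nkaqh ozysp txcbw
Hunk 5: at line 2 remove [wuq] add [xwxb,nzmy,fbigs] -> 12 lines: hfk caedp btpx xwxb nzmy fbigs stzvz wepzt mtffo nkaqh ozysp txcbw
Hunk 6: at line 6 remove [stzvz,wepzt] add [kfqm,lmjnk] -> 12 lines: hfk caedp btpx xwxb nzmy fbigs kfqm lmjnk mtffo nkaqh ozysp txcbw
Final line 3: btpx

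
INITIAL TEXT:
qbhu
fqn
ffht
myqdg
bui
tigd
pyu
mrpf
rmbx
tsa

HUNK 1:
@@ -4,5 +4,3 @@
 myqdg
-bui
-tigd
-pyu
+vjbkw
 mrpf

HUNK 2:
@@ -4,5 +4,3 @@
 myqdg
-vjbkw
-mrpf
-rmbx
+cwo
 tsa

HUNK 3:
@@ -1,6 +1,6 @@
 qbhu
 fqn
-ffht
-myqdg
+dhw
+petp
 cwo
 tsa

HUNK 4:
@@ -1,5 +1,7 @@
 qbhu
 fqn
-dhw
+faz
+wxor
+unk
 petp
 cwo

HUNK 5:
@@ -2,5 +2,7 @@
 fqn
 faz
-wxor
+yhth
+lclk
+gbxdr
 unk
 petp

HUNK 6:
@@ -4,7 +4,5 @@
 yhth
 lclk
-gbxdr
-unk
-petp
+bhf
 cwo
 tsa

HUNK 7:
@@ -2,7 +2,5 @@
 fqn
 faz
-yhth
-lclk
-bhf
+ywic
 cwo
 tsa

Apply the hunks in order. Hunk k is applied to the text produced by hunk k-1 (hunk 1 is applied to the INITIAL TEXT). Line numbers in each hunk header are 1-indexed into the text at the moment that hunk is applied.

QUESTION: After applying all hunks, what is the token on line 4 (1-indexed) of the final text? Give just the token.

Answer: ywic

Derivation:
Hunk 1: at line 4 remove [bui,tigd,pyu] add [vjbkw] -> 8 lines: qbhu fqn ffht myqdg vjbkw mrpf rmbx tsa
Hunk 2: at line 4 remove [vjbkw,mrpf,rmbx] add [cwo] -> 6 lines: qbhu fqn ffht myqdg cwo tsa
Hunk 3: at line 1 remove [ffht,myqdg] add [dhw,petp] -> 6 lines: qbhu fqn dhw petp cwo tsa
Hunk 4: at line 1 remove [dhw] add [faz,wxor,unk] -> 8 lines: qbhu fqn faz wxor unk petp cwo tsa
Hunk 5: at line 2 remove [wxor] add [yhth,lclk,gbxdr] -> 10 lines: qbhu fqn faz yhth lclk gbxdr unk petp cwo tsa
Hunk 6: at line 4 remove [gbxdr,unk,petp] add [bhf] -> 8 lines: qbhu fqn faz yhth lclk bhf cwo tsa
Hunk 7: at line 2 remove [yhth,lclk,bhf] add [ywic] -> 6 lines: qbhu fqn faz ywic cwo tsa
Final line 4: ywic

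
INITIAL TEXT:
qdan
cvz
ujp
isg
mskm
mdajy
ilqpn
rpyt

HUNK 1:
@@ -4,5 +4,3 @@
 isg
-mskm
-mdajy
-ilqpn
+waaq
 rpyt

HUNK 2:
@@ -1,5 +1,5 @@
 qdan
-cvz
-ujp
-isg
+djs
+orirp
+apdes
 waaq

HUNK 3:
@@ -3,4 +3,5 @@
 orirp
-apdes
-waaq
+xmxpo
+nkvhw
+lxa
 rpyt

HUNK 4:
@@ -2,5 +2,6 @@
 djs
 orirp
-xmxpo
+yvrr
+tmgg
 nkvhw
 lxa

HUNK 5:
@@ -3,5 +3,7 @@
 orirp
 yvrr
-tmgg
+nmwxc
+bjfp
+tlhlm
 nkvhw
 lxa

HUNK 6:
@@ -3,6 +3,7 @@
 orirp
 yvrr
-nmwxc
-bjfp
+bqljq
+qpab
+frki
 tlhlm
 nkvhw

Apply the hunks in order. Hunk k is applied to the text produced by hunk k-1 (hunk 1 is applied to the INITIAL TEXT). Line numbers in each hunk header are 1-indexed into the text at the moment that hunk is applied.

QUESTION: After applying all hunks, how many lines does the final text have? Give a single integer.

Hunk 1: at line 4 remove [mskm,mdajy,ilqpn] add [waaq] -> 6 lines: qdan cvz ujp isg waaq rpyt
Hunk 2: at line 1 remove [cvz,ujp,isg] add [djs,orirp,apdes] -> 6 lines: qdan djs orirp apdes waaq rpyt
Hunk 3: at line 3 remove [apdes,waaq] add [xmxpo,nkvhw,lxa] -> 7 lines: qdan djs orirp xmxpo nkvhw lxa rpyt
Hunk 4: at line 2 remove [xmxpo] add [yvrr,tmgg] -> 8 lines: qdan djs orirp yvrr tmgg nkvhw lxa rpyt
Hunk 5: at line 3 remove [tmgg] add [nmwxc,bjfp,tlhlm] -> 10 lines: qdan djs orirp yvrr nmwxc bjfp tlhlm nkvhw lxa rpyt
Hunk 6: at line 3 remove [nmwxc,bjfp] add [bqljq,qpab,frki] -> 11 lines: qdan djs orirp yvrr bqljq qpab frki tlhlm nkvhw lxa rpyt
Final line count: 11

Answer: 11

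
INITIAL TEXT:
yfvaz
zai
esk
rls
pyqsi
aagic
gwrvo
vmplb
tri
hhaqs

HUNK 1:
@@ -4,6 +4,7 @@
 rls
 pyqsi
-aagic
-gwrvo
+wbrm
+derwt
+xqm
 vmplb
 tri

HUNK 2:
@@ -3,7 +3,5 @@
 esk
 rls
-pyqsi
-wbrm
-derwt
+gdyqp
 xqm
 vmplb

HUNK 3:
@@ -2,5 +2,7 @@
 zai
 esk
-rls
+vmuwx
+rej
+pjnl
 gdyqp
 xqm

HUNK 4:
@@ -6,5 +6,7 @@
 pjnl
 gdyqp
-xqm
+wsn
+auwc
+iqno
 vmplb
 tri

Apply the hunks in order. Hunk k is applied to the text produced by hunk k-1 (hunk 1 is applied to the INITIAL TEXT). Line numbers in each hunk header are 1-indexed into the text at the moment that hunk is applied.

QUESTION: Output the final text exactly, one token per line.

Hunk 1: at line 4 remove [aagic,gwrvo] add [wbrm,derwt,xqm] -> 11 lines: yfvaz zai esk rls pyqsi wbrm derwt xqm vmplb tri hhaqs
Hunk 2: at line 3 remove [pyqsi,wbrm,derwt] add [gdyqp] -> 9 lines: yfvaz zai esk rls gdyqp xqm vmplb tri hhaqs
Hunk 3: at line 2 remove [rls] add [vmuwx,rej,pjnl] -> 11 lines: yfvaz zai esk vmuwx rej pjnl gdyqp xqm vmplb tri hhaqs
Hunk 4: at line 6 remove [xqm] add [wsn,auwc,iqno] -> 13 lines: yfvaz zai esk vmuwx rej pjnl gdyqp wsn auwc iqno vmplb tri hhaqs

Answer: yfvaz
zai
esk
vmuwx
rej
pjnl
gdyqp
wsn
auwc
iqno
vmplb
tri
hhaqs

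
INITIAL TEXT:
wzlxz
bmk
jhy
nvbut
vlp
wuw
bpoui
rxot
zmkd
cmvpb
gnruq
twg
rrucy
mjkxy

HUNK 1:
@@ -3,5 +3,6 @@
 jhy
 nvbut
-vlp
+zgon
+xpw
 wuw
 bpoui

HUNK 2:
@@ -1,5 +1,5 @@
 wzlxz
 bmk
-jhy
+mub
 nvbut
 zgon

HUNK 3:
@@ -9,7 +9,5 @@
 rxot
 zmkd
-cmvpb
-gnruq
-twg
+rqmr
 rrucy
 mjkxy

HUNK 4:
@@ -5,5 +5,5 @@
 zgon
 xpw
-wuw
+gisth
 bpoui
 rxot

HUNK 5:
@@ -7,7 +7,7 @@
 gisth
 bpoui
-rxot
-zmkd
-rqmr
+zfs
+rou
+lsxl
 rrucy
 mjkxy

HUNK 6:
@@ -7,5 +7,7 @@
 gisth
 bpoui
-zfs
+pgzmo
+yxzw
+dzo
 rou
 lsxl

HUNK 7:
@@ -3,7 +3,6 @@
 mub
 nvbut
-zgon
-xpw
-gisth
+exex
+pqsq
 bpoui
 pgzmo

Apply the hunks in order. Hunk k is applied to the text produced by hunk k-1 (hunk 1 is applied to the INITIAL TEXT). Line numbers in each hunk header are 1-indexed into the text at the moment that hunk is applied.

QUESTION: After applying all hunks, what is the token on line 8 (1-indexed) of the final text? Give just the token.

Answer: pgzmo

Derivation:
Hunk 1: at line 3 remove [vlp] add [zgon,xpw] -> 15 lines: wzlxz bmk jhy nvbut zgon xpw wuw bpoui rxot zmkd cmvpb gnruq twg rrucy mjkxy
Hunk 2: at line 1 remove [jhy] add [mub] -> 15 lines: wzlxz bmk mub nvbut zgon xpw wuw bpoui rxot zmkd cmvpb gnruq twg rrucy mjkxy
Hunk 3: at line 9 remove [cmvpb,gnruq,twg] add [rqmr] -> 13 lines: wzlxz bmk mub nvbut zgon xpw wuw bpoui rxot zmkd rqmr rrucy mjkxy
Hunk 4: at line 5 remove [wuw] add [gisth] -> 13 lines: wzlxz bmk mub nvbut zgon xpw gisth bpoui rxot zmkd rqmr rrucy mjkxy
Hunk 5: at line 7 remove [rxot,zmkd,rqmr] add [zfs,rou,lsxl] -> 13 lines: wzlxz bmk mub nvbut zgon xpw gisth bpoui zfs rou lsxl rrucy mjkxy
Hunk 6: at line 7 remove [zfs] add [pgzmo,yxzw,dzo] -> 15 lines: wzlxz bmk mub nvbut zgon xpw gisth bpoui pgzmo yxzw dzo rou lsxl rrucy mjkxy
Hunk 7: at line 3 remove [zgon,xpw,gisth] add [exex,pqsq] -> 14 lines: wzlxz bmk mub nvbut exex pqsq bpoui pgzmo yxzw dzo rou lsxl rrucy mjkxy
Final line 8: pgzmo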